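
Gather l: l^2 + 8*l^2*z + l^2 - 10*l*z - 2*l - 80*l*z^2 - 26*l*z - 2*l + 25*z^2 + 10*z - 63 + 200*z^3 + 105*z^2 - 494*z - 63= l^2*(8*z + 2) + l*(-80*z^2 - 36*z - 4) + 200*z^3 + 130*z^2 - 484*z - 126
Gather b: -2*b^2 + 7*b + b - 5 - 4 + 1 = -2*b^2 + 8*b - 8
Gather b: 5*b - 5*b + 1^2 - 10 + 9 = 0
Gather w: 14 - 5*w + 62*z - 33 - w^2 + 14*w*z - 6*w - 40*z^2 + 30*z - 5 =-w^2 + w*(14*z - 11) - 40*z^2 + 92*z - 24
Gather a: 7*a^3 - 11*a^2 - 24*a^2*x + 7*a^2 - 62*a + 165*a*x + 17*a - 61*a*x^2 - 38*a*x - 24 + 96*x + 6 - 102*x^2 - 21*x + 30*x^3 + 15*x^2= 7*a^3 + a^2*(-24*x - 4) + a*(-61*x^2 + 127*x - 45) + 30*x^3 - 87*x^2 + 75*x - 18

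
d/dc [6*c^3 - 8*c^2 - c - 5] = 18*c^2 - 16*c - 1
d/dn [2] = 0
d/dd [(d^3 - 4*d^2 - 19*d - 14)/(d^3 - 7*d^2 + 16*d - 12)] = (-3*d^3 + 64*d^2 - 63*d - 226)/(d^5 - 12*d^4 + 57*d^3 - 134*d^2 + 156*d - 72)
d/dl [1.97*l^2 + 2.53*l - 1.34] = 3.94*l + 2.53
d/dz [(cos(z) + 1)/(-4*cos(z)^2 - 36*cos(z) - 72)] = (sin(z)^2 - 2*cos(z) + 8)*sin(z)/(4*(cos(z)^2 + 9*cos(z) + 18)^2)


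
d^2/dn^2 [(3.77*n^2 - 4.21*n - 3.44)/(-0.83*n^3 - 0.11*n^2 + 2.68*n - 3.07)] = (-5.19430599999999*n^6 + 17.401614*n^5 - 19.571898*n^4 + 156.122408*n^3 - 166.75311*n^2 - 67.207758*n + 45.304182)/(0.571787*n^9 + 0.227337*n^8 - 5.508627*n^7 + 4.877996*n^6 + 19.468638*n^5 - 38.491815*n^4 - 1.21104700000001*n^3 + 69.260121*n^2 - 75.776196*n + 28.934443)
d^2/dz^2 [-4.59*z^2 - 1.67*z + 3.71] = -9.18000000000000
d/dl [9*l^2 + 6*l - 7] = 18*l + 6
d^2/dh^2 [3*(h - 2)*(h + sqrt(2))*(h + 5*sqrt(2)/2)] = 18*h - 12 + 21*sqrt(2)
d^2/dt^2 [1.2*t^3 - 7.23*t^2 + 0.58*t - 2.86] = 7.2*t - 14.46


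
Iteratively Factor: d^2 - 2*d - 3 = (d - 3)*(d + 1)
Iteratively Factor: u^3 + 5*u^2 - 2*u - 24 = (u + 3)*(u^2 + 2*u - 8) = (u - 2)*(u + 3)*(u + 4)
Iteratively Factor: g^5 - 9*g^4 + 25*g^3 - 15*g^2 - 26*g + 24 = (g + 1)*(g^4 - 10*g^3 + 35*g^2 - 50*g + 24) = (g - 3)*(g + 1)*(g^3 - 7*g^2 + 14*g - 8) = (g - 3)*(g - 1)*(g + 1)*(g^2 - 6*g + 8) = (g - 4)*(g - 3)*(g - 1)*(g + 1)*(g - 2)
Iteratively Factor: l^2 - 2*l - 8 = (l - 4)*(l + 2)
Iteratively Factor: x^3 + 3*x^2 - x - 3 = (x - 1)*(x^2 + 4*x + 3) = (x - 1)*(x + 3)*(x + 1)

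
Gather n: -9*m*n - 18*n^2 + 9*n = -18*n^2 + n*(9 - 9*m)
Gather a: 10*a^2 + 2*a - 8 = 10*a^2 + 2*a - 8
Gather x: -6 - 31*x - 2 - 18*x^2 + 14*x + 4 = -18*x^2 - 17*x - 4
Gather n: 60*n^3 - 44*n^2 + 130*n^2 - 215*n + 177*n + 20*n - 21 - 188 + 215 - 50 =60*n^3 + 86*n^2 - 18*n - 44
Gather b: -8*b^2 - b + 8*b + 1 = -8*b^2 + 7*b + 1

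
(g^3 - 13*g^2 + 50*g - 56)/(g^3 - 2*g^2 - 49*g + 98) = (g - 4)/(g + 7)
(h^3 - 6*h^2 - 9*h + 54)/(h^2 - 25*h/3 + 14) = 3*(h^2 - 9)/(3*h - 7)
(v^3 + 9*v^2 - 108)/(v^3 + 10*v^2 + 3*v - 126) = (v + 6)/(v + 7)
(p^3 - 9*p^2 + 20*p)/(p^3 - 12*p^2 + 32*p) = (p - 5)/(p - 8)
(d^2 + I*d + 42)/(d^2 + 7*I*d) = (d - 6*I)/d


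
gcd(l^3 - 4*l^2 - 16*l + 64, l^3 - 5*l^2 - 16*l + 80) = l^2 - 16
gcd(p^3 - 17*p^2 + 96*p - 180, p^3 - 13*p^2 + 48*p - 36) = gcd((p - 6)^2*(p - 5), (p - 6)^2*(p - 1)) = p^2 - 12*p + 36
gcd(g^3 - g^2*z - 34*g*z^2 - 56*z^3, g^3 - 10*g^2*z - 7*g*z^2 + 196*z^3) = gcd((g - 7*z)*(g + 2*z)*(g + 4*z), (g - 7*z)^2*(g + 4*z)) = -g^2 + 3*g*z + 28*z^2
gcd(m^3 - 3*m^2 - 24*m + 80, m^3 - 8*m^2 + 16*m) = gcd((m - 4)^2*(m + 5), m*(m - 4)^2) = m^2 - 8*m + 16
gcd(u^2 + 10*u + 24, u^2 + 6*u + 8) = u + 4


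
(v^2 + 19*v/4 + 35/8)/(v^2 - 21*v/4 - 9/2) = (8*v^2 + 38*v + 35)/(2*(4*v^2 - 21*v - 18))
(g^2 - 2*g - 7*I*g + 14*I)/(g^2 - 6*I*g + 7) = (g - 2)/(g + I)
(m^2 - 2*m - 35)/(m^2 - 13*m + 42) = (m + 5)/(m - 6)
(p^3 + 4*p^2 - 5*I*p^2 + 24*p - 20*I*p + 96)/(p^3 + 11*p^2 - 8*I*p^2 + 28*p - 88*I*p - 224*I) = (p + 3*I)/(p + 7)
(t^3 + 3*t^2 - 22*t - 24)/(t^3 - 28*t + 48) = (t + 1)/(t - 2)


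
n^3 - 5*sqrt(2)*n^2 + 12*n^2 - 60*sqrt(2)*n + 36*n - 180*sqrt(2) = (n + 6)^2*(n - 5*sqrt(2))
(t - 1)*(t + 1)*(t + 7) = t^3 + 7*t^2 - t - 7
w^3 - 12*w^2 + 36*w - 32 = (w - 8)*(w - 2)^2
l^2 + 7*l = l*(l + 7)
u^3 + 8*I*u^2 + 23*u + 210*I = (u - 5*I)*(u + 6*I)*(u + 7*I)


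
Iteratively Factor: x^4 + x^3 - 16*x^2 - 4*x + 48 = (x - 3)*(x^3 + 4*x^2 - 4*x - 16) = (x - 3)*(x + 4)*(x^2 - 4) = (x - 3)*(x + 2)*(x + 4)*(x - 2)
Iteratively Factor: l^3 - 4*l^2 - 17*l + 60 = (l - 5)*(l^2 + l - 12) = (l - 5)*(l - 3)*(l + 4)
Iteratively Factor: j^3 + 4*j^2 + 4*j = (j + 2)*(j^2 + 2*j) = (j + 2)^2*(j)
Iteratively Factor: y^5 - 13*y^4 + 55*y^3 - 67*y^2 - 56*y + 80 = (y - 4)*(y^4 - 9*y^3 + 19*y^2 + 9*y - 20) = (y - 4)^2*(y^3 - 5*y^2 - y + 5) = (y - 5)*(y - 4)^2*(y^2 - 1) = (y - 5)*(y - 4)^2*(y + 1)*(y - 1)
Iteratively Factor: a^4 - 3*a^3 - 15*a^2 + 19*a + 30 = (a + 3)*(a^3 - 6*a^2 + 3*a + 10) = (a - 5)*(a + 3)*(a^2 - a - 2) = (a - 5)*(a - 2)*(a + 3)*(a + 1)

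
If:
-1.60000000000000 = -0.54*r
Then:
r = 2.96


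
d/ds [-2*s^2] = -4*s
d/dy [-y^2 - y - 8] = -2*y - 1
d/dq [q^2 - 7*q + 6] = 2*q - 7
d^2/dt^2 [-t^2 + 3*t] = -2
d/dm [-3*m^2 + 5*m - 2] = 5 - 6*m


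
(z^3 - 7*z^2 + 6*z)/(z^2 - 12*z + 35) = z*(z^2 - 7*z + 6)/(z^2 - 12*z + 35)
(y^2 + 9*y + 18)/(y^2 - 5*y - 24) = (y + 6)/(y - 8)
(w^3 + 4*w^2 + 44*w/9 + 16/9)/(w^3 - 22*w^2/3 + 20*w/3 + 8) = (3*w^2 + 10*w + 8)/(3*(w^2 - 8*w + 12))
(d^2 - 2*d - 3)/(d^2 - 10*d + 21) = (d + 1)/(d - 7)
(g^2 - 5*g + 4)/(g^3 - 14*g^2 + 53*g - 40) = (g - 4)/(g^2 - 13*g + 40)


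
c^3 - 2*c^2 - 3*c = c*(c - 3)*(c + 1)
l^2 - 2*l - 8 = (l - 4)*(l + 2)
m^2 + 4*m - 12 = (m - 2)*(m + 6)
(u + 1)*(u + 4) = u^2 + 5*u + 4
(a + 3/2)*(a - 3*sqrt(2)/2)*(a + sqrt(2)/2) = a^3 - sqrt(2)*a^2 + 3*a^2/2 - 3*sqrt(2)*a/2 - 3*a/2 - 9/4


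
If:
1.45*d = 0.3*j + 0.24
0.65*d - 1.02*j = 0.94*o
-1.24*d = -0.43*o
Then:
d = 0.12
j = -0.24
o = 0.34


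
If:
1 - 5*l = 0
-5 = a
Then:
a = -5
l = 1/5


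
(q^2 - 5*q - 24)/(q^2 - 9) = (q - 8)/(q - 3)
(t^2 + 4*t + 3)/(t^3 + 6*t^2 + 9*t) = (t + 1)/(t*(t + 3))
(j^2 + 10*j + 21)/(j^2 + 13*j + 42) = (j + 3)/(j + 6)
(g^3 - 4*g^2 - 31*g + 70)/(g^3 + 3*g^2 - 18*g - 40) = (g^2 - 9*g + 14)/(g^2 - 2*g - 8)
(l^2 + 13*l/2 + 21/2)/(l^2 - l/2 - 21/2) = (2*l + 7)/(2*l - 7)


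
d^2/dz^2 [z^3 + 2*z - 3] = 6*z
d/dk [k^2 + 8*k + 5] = 2*k + 8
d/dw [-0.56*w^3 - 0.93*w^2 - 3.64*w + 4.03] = -1.68*w^2 - 1.86*w - 3.64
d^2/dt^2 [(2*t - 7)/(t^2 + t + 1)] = 2*((5 - 6*t)*(t^2 + t + 1) + (2*t - 7)*(2*t + 1)^2)/(t^2 + t + 1)^3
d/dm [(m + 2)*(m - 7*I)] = 2*m + 2 - 7*I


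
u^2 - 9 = (u - 3)*(u + 3)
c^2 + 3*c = c*(c + 3)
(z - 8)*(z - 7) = z^2 - 15*z + 56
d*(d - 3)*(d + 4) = d^3 + d^2 - 12*d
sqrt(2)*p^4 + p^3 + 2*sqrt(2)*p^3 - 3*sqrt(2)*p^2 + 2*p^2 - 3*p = p*(p - 1)*(p + 3)*(sqrt(2)*p + 1)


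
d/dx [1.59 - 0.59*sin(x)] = -0.59*cos(x)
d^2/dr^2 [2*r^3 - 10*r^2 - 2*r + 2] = 12*r - 20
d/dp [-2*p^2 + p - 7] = 1 - 4*p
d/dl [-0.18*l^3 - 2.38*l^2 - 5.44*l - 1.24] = -0.54*l^2 - 4.76*l - 5.44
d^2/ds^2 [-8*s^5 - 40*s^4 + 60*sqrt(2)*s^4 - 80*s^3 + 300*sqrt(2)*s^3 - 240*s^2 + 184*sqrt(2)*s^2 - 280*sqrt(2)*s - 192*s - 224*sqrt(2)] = -160*s^3 - 480*s^2 + 720*sqrt(2)*s^2 - 480*s + 1800*sqrt(2)*s - 480 + 368*sqrt(2)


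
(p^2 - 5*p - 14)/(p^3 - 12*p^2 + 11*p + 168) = (p + 2)/(p^2 - 5*p - 24)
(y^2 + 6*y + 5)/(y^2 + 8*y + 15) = (y + 1)/(y + 3)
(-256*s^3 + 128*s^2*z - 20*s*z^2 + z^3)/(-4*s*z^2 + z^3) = 64*s^2/z^2 - 16*s/z + 1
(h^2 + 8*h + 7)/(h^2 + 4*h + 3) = (h + 7)/(h + 3)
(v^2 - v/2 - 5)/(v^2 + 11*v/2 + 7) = (2*v - 5)/(2*v + 7)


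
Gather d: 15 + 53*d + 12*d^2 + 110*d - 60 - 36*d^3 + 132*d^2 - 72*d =-36*d^3 + 144*d^2 + 91*d - 45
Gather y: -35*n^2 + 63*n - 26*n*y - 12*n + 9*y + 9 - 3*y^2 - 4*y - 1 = -35*n^2 + 51*n - 3*y^2 + y*(5 - 26*n) + 8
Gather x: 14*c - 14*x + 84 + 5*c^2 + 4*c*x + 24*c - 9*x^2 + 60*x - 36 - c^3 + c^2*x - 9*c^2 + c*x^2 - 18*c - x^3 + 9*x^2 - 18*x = -c^3 - 4*c^2 + c*x^2 + 20*c - x^3 + x*(c^2 + 4*c + 28) + 48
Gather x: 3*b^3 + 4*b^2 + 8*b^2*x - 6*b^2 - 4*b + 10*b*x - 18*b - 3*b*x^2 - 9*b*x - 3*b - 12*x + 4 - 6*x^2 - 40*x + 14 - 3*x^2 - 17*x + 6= 3*b^3 - 2*b^2 - 25*b + x^2*(-3*b - 9) + x*(8*b^2 + b - 69) + 24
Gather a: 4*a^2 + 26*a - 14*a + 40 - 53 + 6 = 4*a^2 + 12*a - 7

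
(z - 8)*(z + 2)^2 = z^3 - 4*z^2 - 28*z - 32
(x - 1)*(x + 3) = x^2 + 2*x - 3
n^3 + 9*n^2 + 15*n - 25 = (n - 1)*(n + 5)^2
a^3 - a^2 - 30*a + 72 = (a - 4)*(a - 3)*(a + 6)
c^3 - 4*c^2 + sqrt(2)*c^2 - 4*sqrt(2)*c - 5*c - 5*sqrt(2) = (c - 5)*(c + 1)*(c + sqrt(2))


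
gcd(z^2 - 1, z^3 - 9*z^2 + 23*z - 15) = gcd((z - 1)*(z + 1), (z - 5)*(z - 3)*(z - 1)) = z - 1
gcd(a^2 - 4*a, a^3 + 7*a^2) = a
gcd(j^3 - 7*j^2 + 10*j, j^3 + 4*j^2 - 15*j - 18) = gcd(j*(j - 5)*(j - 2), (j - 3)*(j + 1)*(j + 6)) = 1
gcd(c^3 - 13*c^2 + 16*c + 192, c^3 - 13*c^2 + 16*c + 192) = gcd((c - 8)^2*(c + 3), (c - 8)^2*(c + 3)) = c^3 - 13*c^2 + 16*c + 192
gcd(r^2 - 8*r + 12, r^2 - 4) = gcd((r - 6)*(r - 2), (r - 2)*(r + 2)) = r - 2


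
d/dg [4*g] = 4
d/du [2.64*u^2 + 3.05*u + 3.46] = 5.28*u + 3.05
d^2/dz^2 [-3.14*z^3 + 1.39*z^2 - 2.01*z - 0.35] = 2.78 - 18.84*z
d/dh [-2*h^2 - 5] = -4*h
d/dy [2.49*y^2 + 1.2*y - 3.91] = 4.98*y + 1.2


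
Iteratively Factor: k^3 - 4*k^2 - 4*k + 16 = (k - 2)*(k^2 - 2*k - 8) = (k - 4)*(k - 2)*(k + 2)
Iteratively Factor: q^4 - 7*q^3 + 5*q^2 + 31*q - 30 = (q - 1)*(q^3 - 6*q^2 - q + 30) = (q - 1)*(q + 2)*(q^2 - 8*q + 15) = (q - 5)*(q - 1)*(q + 2)*(q - 3)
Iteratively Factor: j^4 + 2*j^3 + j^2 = (j)*(j^3 + 2*j^2 + j) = j^2*(j^2 + 2*j + 1) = j^2*(j + 1)*(j + 1)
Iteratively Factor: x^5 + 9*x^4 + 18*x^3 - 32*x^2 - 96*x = (x)*(x^4 + 9*x^3 + 18*x^2 - 32*x - 96) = x*(x + 4)*(x^3 + 5*x^2 - 2*x - 24) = x*(x - 2)*(x + 4)*(x^2 + 7*x + 12) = x*(x - 2)*(x + 4)^2*(x + 3)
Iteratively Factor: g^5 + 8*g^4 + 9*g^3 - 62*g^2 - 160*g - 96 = (g + 4)*(g^4 + 4*g^3 - 7*g^2 - 34*g - 24) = (g - 3)*(g + 4)*(g^3 + 7*g^2 + 14*g + 8) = (g - 3)*(g + 2)*(g + 4)*(g^2 + 5*g + 4) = (g - 3)*(g + 1)*(g + 2)*(g + 4)*(g + 4)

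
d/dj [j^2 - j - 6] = 2*j - 1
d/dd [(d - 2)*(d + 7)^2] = 3*(d + 1)*(d + 7)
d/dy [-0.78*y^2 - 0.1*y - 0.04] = -1.56*y - 0.1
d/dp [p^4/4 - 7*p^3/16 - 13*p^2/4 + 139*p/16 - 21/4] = p^3 - 21*p^2/16 - 13*p/2 + 139/16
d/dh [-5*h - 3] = -5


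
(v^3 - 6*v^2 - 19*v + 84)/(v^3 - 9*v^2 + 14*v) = (v^2 + v - 12)/(v*(v - 2))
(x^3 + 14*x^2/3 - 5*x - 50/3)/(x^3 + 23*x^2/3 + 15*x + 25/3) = (x - 2)/(x + 1)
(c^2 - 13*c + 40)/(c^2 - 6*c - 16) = (c - 5)/(c + 2)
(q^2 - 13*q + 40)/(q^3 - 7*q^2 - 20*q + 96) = (q - 5)/(q^2 + q - 12)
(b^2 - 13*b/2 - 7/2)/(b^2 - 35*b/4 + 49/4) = 2*(2*b + 1)/(4*b - 7)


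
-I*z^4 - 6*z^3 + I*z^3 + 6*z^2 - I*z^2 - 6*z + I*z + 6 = (z - 6*I)*(z - I)*(z + I)*(-I*z + I)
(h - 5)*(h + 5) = h^2 - 25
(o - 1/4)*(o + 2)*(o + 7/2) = o^3 + 21*o^2/4 + 45*o/8 - 7/4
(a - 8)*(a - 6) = a^2 - 14*a + 48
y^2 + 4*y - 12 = (y - 2)*(y + 6)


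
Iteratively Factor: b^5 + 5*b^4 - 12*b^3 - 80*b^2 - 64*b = (b + 4)*(b^4 + b^3 - 16*b^2 - 16*b) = b*(b + 4)*(b^3 + b^2 - 16*b - 16) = b*(b - 4)*(b + 4)*(b^2 + 5*b + 4) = b*(b - 4)*(b + 1)*(b + 4)*(b + 4)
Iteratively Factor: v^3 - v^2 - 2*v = (v - 2)*(v^2 + v) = v*(v - 2)*(v + 1)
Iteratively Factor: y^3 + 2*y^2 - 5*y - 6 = (y - 2)*(y^2 + 4*y + 3) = (y - 2)*(y + 3)*(y + 1)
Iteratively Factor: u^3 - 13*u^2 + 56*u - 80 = (u - 5)*(u^2 - 8*u + 16) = (u - 5)*(u - 4)*(u - 4)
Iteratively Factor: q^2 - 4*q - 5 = (q - 5)*(q + 1)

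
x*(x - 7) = x^2 - 7*x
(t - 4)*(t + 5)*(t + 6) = t^3 + 7*t^2 - 14*t - 120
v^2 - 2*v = v*(v - 2)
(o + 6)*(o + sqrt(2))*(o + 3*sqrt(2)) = o^3 + 4*sqrt(2)*o^2 + 6*o^2 + 6*o + 24*sqrt(2)*o + 36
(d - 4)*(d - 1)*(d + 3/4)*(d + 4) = d^4 - d^3/4 - 67*d^2/4 + 4*d + 12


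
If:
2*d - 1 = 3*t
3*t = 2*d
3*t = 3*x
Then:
No Solution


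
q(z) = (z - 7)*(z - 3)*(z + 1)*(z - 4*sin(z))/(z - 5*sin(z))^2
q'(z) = (1 - 4*cos(z))*(z - 7)*(z - 3)*(z + 1)/(z - 5*sin(z))^2 + (z - 7)*(z - 3)*(z + 1)*(z - 4*sin(z))*(10*cos(z) - 2)/(z - 5*sin(z))^3 + (z - 7)*(z - 3)*(z - 4*sin(z))/(z - 5*sin(z))^2 + (z - 7)*(z + 1)*(z - 4*sin(z))/(z - 5*sin(z))^2 + (z - 3)*(z + 1)*(z - 4*sin(z))/(z - 5*sin(z))^2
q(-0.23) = 14.81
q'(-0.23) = 75.67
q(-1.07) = -0.51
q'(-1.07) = 7.23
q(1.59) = -4.10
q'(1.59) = 1.28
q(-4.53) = 29.06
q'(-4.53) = -8.81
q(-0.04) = 96.34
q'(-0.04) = 2461.91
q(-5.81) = 63.33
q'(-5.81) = -58.09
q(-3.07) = 47.88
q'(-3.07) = 89.79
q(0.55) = -8.86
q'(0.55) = 13.44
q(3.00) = 0.00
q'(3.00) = -7.40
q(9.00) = 18.32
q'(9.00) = -3.71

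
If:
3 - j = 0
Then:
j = 3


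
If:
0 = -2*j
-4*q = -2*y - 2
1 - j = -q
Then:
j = 0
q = -1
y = -3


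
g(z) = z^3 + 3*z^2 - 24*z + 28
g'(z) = 3*z^2 + 6*z - 24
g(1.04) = 7.41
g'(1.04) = -14.52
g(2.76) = 5.64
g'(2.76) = 15.41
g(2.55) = 2.89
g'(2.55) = 10.81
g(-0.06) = 29.45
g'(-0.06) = -24.35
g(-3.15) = 102.11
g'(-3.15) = -13.13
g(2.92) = 8.40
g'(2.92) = 19.10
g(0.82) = 10.89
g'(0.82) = -17.06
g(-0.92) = 51.84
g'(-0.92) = -26.98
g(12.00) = 1900.00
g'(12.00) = 480.00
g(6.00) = 208.00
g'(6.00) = 120.00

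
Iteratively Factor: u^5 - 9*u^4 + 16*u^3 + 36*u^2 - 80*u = (u - 2)*(u^4 - 7*u^3 + 2*u^2 + 40*u) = (u - 4)*(u - 2)*(u^3 - 3*u^2 - 10*u) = (u - 4)*(u - 2)*(u + 2)*(u^2 - 5*u) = u*(u - 4)*(u - 2)*(u + 2)*(u - 5)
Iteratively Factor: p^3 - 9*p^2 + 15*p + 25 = (p - 5)*(p^2 - 4*p - 5) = (p - 5)^2*(p + 1)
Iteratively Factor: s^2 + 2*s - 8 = (s + 4)*(s - 2)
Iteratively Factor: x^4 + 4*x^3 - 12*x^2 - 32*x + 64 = (x - 2)*(x^3 + 6*x^2 - 32) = (x - 2)*(x + 4)*(x^2 + 2*x - 8) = (x - 2)^2*(x + 4)*(x + 4)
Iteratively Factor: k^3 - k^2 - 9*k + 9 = (k - 1)*(k^2 - 9) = (k - 1)*(k + 3)*(k - 3)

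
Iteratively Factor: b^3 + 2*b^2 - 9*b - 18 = (b + 2)*(b^2 - 9) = (b - 3)*(b + 2)*(b + 3)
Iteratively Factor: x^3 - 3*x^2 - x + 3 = (x - 1)*(x^2 - 2*x - 3) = (x - 1)*(x + 1)*(x - 3)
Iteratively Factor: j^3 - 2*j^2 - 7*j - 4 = (j + 1)*(j^2 - 3*j - 4) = (j - 4)*(j + 1)*(j + 1)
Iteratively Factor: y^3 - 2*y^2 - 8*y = (y)*(y^2 - 2*y - 8) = y*(y - 4)*(y + 2)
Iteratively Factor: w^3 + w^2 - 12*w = (w)*(w^2 + w - 12) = w*(w - 3)*(w + 4)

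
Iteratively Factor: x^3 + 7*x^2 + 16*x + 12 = (x + 2)*(x^2 + 5*x + 6) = (x + 2)*(x + 3)*(x + 2)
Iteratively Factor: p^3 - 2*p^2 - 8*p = (p + 2)*(p^2 - 4*p) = p*(p + 2)*(p - 4)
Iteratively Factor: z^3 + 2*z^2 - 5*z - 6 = (z + 1)*(z^2 + z - 6) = (z - 2)*(z + 1)*(z + 3)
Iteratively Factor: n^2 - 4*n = (n - 4)*(n)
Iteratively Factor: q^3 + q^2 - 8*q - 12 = (q + 2)*(q^2 - q - 6) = (q - 3)*(q + 2)*(q + 2)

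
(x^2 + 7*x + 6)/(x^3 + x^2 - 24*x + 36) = (x + 1)/(x^2 - 5*x + 6)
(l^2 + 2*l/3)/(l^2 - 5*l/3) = (3*l + 2)/(3*l - 5)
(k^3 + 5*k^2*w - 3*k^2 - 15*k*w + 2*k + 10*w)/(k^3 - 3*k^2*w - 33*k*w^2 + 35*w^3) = (k^2 - 3*k + 2)/(k^2 - 8*k*w + 7*w^2)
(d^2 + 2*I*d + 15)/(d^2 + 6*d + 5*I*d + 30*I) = (d - 3*I)/(d + 6)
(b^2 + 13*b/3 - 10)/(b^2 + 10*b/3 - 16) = (3*b - 5)/(3*b - 8)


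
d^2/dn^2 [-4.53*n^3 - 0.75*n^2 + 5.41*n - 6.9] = -27.18*n - 1.5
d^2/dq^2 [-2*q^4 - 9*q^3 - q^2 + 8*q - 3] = -24*q^2 - 54*q - 2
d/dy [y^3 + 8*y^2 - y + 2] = 3*y^2 + 16*y - 1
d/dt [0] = 0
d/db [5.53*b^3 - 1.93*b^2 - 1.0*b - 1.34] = 16.59*b^2 - 3.86*b - 1.0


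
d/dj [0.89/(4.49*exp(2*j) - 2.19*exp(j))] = (1.9491 - 7.9922*exp(j))*exp(-j)/(4.49*exp(j) - 2.19)^2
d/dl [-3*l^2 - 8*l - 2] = -6*l - 8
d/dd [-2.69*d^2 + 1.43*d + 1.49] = 1.43 - 5.38*d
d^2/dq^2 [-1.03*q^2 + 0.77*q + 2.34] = -2.06000000000000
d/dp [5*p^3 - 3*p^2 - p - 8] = 15*p^2 - 6*p - 1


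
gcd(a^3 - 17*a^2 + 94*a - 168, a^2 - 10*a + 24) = a^2 - 10*a + 24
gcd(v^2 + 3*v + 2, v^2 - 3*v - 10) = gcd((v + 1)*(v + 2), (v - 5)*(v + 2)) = v + 2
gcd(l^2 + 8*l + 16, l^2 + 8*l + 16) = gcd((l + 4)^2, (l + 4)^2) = l^2 + 8*l + 16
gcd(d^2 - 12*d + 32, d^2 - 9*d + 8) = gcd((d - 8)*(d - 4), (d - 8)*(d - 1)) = d - 8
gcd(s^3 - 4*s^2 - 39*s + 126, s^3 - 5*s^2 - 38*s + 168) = s^2 - s - 42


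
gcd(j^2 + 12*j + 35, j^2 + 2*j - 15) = j + 5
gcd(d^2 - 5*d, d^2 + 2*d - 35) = d - 5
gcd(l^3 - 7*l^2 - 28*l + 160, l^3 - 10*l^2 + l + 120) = l - 8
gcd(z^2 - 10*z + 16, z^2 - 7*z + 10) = z - 2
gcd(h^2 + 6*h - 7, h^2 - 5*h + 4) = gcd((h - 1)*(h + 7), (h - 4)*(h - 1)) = h - 1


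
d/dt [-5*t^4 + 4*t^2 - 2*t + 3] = -20*t^3 + 8*t - 2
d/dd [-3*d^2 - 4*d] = -6*d - 4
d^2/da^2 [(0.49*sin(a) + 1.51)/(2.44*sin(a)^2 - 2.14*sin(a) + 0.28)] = (-2.917264*sin(a)^5 - 38.518328*sin(a)^4 + 31.496984*sin(a)^3 + 50.85734*sin(a)^2 - 50.259512*sin(a) + 12.354344)/(14.526784*sin(a)^6 - 38.222112*sin(a)^5 + 38.523696*sin(a)^4 - 18.572632*sin(a)^3 + 4.420752*sin(a)^2 - 0.503328*sin(a) + 0.021952)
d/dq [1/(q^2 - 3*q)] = (3 - 2*q)/(q^2*(q - 3)^2)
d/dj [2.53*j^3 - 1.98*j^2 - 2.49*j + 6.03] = 7.59*j^2 - 3.96*j - 2.49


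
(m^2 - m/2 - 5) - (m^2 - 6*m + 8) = 11*m/2 - 13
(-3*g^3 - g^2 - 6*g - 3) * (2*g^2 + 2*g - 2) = -6*g^5 - 8*g^4 - 8*g^3 - 16*g^2 + 6*g + 6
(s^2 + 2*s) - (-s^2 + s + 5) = 2*s^2 + s - 5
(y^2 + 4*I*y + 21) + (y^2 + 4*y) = 2*y^2 + 4*y + 4*I*y + 21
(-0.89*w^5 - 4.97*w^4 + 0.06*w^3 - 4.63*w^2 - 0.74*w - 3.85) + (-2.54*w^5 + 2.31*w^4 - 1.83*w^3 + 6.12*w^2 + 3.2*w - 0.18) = -3.43*w^5 - 2.66*w^4 - 1.77*w^3 + 1.49*w^2 + 2.46*w - 4.03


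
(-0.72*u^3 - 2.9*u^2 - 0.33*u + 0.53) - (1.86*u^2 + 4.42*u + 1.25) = -0.72*u^3 - 4.76*u^2 - 4.75*u - 0.72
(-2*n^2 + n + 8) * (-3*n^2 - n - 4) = 6*n^4 - n^3 - 17*n^2 - 12*n - 32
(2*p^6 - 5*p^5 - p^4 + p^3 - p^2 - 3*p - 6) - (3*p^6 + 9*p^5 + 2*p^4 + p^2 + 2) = -p^6 - 14*p^5 - 3*p^4 + p^3 - 2*p^2 - 3*p - 8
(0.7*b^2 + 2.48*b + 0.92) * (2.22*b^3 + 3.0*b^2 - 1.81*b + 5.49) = 1.554*b^5 + 7.6056*b^4 + 8.2154*b^3 + 2.1142*b^2 + 11.95*b + 5.0508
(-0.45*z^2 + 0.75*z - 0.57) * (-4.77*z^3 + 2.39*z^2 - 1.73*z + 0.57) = 2.1465*z^5 - 4.653*z^4 + 5.2899*z^3 - 2.9163*z^2 + 1.4136*z - 0.3249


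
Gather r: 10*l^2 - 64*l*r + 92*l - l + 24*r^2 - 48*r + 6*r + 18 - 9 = 10*l^2 + 91*l + 24*r^2 + r*(-64*l - 42) + 9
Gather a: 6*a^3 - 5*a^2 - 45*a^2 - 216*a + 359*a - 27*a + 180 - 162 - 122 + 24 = 6*a^3 - 50*a^2 + 116*a - 80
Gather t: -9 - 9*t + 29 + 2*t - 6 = 14 - 7*t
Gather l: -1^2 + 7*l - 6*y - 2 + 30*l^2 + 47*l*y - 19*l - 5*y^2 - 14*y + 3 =30*l^2 + l*(47*y - 12) - 5*y^2 - 20*y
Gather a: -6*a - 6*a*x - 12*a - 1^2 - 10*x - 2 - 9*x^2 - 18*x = a*(-6*x - 18) - 9*x^2 - 28*x - 3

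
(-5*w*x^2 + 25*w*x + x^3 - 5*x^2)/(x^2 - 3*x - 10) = x*(-5*w + x)/(x + 2)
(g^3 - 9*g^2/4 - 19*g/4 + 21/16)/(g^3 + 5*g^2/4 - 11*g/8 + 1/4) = (4*g^2 - 8*g - 21)/(2*(2*g^2 + 3*g - 2))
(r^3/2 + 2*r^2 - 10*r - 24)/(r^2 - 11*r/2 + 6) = (r^2 + 8*r + 12)/(2*r - 3)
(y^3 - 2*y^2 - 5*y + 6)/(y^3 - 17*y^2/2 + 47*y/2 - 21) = 2*(y^2 + y - 2)/(2*y^2 - 11*y + 14)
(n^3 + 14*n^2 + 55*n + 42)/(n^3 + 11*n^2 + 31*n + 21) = (n + 6)/(n + 3)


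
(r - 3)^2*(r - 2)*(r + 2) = r^4 - 6*r^3 + 5*r^2 + 24*r - 36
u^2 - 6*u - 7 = (u - 7)*(u + 1)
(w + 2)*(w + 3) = w^2 + 5*w + 6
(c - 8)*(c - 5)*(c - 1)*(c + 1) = c^4 - 13*c^3 + 39*c^2 + 13*c - 40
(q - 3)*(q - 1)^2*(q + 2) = q^4 - 3*q^3 - 3*q^2 + 11*q - 6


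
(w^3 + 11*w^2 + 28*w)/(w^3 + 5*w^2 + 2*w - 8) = w*(w + 7)/(w^2 + w - 2)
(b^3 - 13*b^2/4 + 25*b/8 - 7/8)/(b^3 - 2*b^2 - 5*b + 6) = (b^2 - 9*b/4 + 7/8)/(b^2 - b - 6)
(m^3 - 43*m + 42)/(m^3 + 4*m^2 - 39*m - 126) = (m - 1)/(m + 3)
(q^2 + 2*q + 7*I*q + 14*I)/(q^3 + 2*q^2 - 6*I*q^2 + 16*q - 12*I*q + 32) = (q + 7*I)/(q^2 - 6*I*q + 16)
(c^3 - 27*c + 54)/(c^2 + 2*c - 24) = (c^2 - 6*c + 9)/(c - 4)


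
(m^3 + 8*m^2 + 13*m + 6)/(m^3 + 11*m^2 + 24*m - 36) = (m^2 + 2*m + 1)/(m^2 + 5*m - 6)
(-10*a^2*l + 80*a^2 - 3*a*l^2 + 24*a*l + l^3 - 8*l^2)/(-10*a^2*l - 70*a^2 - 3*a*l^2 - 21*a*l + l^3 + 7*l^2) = (l - 8)/(l + 7)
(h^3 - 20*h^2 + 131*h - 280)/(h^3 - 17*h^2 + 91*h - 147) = (h^2 - 13*h + 40)/(h^2 - 10*h + 21)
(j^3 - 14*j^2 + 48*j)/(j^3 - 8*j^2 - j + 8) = j*(j - 6)/(j^2 - 1)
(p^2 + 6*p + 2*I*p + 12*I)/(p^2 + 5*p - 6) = (p + 2*I)/(p - 1)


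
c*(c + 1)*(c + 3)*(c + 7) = c^4 + 11*c^3 + 31*c^2 + 21*c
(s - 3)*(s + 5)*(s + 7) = s^3 + 9*s^2 - s - 105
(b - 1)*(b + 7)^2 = b^3 + 13*b^2 + 35*b - 49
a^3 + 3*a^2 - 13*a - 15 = (a - 3)*(a + 1)*(a + 5)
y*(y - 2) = y^2 - 2*y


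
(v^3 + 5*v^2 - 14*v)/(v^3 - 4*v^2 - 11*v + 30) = v*(v + 7)/(v^2 - 2*v - 15)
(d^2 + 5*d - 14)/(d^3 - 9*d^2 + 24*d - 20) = (d + 7)/(d^2 - 7*d + 10)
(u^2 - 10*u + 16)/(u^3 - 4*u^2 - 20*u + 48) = (u - 8)/(u^2 - 2*u - 24)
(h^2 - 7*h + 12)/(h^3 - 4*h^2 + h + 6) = (h - 4)/(h^2 - h - 2)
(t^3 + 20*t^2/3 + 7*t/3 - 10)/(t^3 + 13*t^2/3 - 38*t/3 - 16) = (3*t^2 + 2*t - 5)/(3*t^2 - 5*t - 8)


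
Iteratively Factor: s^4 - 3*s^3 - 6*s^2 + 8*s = (s - 4)*(s^3 + s^2 - 2*s) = (s - 4)*(s + 2)*(s^2 - s) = (s - 4)*(s - 1)*(s + 2)*(s)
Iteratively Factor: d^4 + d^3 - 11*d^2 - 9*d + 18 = (d - 1)*(d^3 + 2*d^2 - 9*d - 18) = (d - 1)*(d + 3)*(d^2 - d - 6) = (d - 1)*(d + 2)*(d + 3)*(d - 3)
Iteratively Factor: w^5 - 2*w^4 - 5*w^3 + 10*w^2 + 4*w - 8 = (w - 1)*(w^4 - w^3 - 6*w^2 + 4*w + 8) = (w - 2)*(w - 1)*(w^3 + w^2 - 4*w - 4) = (w - 2)*(w - 1)*(w + 1)*(w^2 - 4) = (w - 2)*(w - 1)*(w + 1)*(w + 2)*(w - 2)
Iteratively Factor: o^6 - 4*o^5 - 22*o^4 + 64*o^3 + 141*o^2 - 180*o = (o - 1)*(o^5 - 3*o^4 - 25*o^3 + 39*o^2 + 180*o) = (o - 1)*(o + 3)*(o^4 - 6*o^3 - 7*o^2 + 60*o) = o*(o - 1)*(o + 3)*(o^3 - 6*o^2 - 7*o + 60) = o*(o - 1)*(o + 3)^2*(o^2 - 9*o + 20) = o*(o - 5)*(o - 1)*(o + 3)^2*(o - 4)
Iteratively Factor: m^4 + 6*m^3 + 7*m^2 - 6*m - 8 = (m - 1)*(m^3 + 7*m^2 + 14*m + 8) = (m - 1)*(m + 1)*(m^2 + 6*m + 8) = (m - 1)*(m + 1)*(m + 2)*(m + 4)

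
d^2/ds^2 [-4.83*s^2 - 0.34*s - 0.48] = -9.66000000000000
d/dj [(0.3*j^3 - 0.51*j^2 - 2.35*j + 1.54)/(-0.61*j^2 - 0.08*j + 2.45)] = (-0.183*j^4 - 0.048*j^3 + 0.8123*j^2 - 0.6202*j - 5.6343)/(0.3721*j^4 + 0.0976*j^3 - 2.9826*j^2 - 0.392*j + 6.0025)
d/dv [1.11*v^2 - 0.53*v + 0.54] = 2.22*v - 0.53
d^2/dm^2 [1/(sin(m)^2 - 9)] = 2*(-2*sin(m)^4 - 15*sin(m)^2 + 9)/(sin(m)^2 - 9)^3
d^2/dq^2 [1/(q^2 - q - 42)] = 2*(q^2 - q - (2*q - 1)^2 - 42)/(-q^2 + q + 42)^3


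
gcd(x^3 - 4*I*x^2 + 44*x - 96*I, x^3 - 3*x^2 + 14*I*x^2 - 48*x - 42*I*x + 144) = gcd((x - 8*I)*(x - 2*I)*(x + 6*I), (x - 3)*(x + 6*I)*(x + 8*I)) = x + 6*I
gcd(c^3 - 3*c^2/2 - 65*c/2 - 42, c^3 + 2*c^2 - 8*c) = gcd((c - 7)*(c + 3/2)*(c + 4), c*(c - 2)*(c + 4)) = c + 4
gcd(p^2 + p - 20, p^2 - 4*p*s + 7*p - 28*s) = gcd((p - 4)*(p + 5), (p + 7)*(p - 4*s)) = 1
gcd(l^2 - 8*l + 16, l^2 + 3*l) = 1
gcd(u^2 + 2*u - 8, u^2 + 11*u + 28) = u + 4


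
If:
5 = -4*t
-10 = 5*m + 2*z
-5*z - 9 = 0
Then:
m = -32/25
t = -5/4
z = -9/5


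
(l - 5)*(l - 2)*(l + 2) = l^3 - 5*l^2 - 4*l + 20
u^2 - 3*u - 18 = (u - 6)*(u + 3)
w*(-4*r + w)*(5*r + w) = -20*r^2*w + r*w^2 + w^3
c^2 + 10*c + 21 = (c + 3)*(c + 7)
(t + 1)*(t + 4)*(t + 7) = t^3 + 12*t^2 + 39*t + 28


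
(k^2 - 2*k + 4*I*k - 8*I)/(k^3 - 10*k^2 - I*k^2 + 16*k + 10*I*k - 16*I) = (k + 4*I)/(k^2 - k*(8 + I) + 8*I)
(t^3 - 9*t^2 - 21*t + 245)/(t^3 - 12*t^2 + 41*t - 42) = (t^2 - 2*t - 35)/(t^2 - 5*t + 6)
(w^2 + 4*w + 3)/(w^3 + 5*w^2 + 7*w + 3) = 1/(w + 1)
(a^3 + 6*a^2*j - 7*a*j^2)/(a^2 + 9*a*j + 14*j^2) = a*(a - j)/(a + 2*j)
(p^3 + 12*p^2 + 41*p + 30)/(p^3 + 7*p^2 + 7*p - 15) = (p^2 + 7*p + 6)/(p^2 + 2*p - 3)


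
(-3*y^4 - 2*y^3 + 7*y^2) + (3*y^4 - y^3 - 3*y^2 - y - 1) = -3*y^3 + 4*y^2 - y - 1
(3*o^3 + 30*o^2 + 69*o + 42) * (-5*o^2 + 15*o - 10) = -15*o^5 - 105*o^4 + 75*o^3 + 525*o^2 - 60*o - 420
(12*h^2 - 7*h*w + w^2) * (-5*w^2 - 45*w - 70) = -60*h^2*w^2 - 540*h^2*w - 840*h^2 + 35*h*w^3 + 315*h*w^2 + 490*h*w - 5*w^4 - 45*w^3 - 70*w^2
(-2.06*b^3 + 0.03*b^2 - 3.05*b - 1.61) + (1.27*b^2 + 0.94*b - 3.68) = -2.06*b^3 + 1.3*b^2 - 2.11*b - 5.29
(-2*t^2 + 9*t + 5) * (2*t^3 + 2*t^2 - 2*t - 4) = -4*t^5 + 14*t^4 + 32*t^3 - 46*t - 20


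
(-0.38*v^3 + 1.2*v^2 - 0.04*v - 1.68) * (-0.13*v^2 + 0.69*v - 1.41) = 0.0494*v^5 - 0.4182*v^4 + 1.369*v^3 - 1.5012*v^2 - 1.1028*v + 2.3688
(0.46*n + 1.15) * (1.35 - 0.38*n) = -0.1748*n^2 + 0.184*n + 1.5525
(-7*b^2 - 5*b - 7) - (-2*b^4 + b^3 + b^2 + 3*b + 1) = 2*b^4 - b^3 - 8*b^2 - 8*b - 8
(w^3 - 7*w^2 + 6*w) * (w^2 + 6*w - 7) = w^5 - w^4 - 43*w^3 + 85*w^2 - 42*w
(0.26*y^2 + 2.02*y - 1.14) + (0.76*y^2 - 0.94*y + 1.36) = 1.02*y^2 + 1.08*y + 0.22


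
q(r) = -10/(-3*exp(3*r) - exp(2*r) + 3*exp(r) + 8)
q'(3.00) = 0.00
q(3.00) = 0.00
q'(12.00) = 0.00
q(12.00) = 0.00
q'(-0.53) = -0.10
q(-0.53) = -1.14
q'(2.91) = -0.00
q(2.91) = 0.00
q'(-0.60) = -0.06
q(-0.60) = -1.13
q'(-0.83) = 0.02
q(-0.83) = -1.13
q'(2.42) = -0.01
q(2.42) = 0.00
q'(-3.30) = 0.02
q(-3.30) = -1.23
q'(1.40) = -0.16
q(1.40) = 0.05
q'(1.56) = -0.10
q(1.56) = 0.03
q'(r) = -10*(9*exp(3*r) + 2*exp(2*r) - 3*exp(r))/(-3*exp(3*r) - exp(2*r) + 3*exp(r) + 8)^2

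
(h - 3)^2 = h^2 - 6*h + 9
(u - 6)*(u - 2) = u^2 - 8*u + 12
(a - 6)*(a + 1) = a^2 - 5*a - 6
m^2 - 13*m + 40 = (m - 8)*(m - 5)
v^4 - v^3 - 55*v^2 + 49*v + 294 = (v - 7)*(v - 3)*(v + 2)*(v + 7)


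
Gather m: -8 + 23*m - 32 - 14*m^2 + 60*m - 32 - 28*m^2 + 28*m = -42*m^2 + 111*m - 72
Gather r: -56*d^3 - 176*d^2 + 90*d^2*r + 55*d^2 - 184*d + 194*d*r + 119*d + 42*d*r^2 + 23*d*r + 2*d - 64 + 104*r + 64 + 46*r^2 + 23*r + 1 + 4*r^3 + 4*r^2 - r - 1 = -56*d^3 - 121*d^2 - 63*d + 4*r^3 + r^2*(42*d + 50) + r*(90*d^2 + 217*d + 126)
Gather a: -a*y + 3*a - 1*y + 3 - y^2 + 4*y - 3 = a*(3 - y) - y^2 + 3*y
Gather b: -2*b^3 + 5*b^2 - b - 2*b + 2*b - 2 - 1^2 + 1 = -2*b^3 + 5*b^2 - b - 2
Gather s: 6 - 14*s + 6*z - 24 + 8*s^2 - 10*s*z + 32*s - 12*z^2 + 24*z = 8*s^2 + s*(18 - 10*z) - 12*z^2 + 30*z - 18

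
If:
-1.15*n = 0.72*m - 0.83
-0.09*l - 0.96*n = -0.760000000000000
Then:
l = 8.44444444444444 - 10.6666666666667*n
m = 1.15277777777778 - 1.59722222222222*n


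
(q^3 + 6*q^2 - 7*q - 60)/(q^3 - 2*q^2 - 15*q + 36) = (q + 5)/(q - 3)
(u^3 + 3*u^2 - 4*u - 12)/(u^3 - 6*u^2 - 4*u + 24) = (u + 3)/(u - 6)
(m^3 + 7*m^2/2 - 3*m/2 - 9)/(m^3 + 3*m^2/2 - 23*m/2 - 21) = (2*m - 3)/(2*m - 7)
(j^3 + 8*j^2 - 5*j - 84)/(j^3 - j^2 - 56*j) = (j^2 + j - 12)/(j*(j - 8))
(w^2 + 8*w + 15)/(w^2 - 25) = (w + 3)/(w - 5)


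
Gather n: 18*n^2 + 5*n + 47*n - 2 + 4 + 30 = 18*n^2 + 52*n + 32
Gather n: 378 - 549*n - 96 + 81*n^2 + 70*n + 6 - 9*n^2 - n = 72*n^2 - 480*n + 288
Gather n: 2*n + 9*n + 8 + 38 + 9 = 11*n + 55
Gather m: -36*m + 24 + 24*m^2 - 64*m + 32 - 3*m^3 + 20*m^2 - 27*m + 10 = -3*m^3 + 44*m^2 - 127*m + 66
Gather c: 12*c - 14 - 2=12*c - 16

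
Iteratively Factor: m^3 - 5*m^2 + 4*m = (m)*(m^2 - 5*m + 4) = m*(m - 1)*(m - 4)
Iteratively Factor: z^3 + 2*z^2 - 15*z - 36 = (z - 4)*(z^2 + 6*z + 9) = (z - 4)*(z + 3)*(z + 3)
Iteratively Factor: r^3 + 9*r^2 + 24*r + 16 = (r + 1)*(r^2 + 8*r + 16) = (r + 1)*(r + 4)*(r + 4)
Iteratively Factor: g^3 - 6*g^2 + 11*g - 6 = (g - 1)*(g^2 - 5*g + 6) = (g - 3)*(g - 1)*(g - 2)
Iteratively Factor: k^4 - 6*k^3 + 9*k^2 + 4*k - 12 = (k - 2)*(k^3 - 4*k^2 + k + 6) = (k - 2)^2*(k^2 - 2*k - 3) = (k - 3)*(k - 2)^2*(k + 1)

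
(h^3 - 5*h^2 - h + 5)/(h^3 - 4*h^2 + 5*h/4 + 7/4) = 4*(h^2 - 4*h - 5)/(4*h^2 - 12*h - 7)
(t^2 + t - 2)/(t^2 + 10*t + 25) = (t^2 + t - 2)/(t^2 + 10*t + 25)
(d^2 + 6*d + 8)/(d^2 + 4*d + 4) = (d + 4)/(d + 2)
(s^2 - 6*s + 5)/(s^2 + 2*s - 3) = (s - 5)/(s + 3)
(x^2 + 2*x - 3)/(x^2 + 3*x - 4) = (x + 3)/(x + 4)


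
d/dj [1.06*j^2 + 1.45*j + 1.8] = 2.12*j + 1.45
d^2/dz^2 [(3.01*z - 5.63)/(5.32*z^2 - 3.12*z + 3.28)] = ((78.6856 - 96.0792*z)*(5.32*z^2 - 3.12*z + 3.28) + (3.01*z - 5.63)*(10.64*z - 3.12)*(21.28*z - 6.24))/(5.32*z^2 - 3.12*z + 3.28)^3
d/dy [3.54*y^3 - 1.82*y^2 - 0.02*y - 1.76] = 10.62*y^2 - 3.64*y - 0.02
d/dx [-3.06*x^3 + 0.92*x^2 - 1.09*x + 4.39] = -9.18*x^2 + 1.84*x - 1.09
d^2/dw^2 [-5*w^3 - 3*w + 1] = -30*w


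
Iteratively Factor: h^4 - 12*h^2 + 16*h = (h)*(h^3 - 12*h + 16) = h*(h - 2)*(h^2 + 2*h - 8) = h*(h - 2)*(h + 4)*(h - 2)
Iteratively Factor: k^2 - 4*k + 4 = (k - 2)*(k - 2)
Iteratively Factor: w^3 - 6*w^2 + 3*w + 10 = (w - 5)*(w^2 - w - 2) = (w - 5)*(w + 1)*(w - 2)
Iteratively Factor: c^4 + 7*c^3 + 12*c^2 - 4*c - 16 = (c + 4)*(c^3 + 3*c^2 - 4) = (c - 1)*(c + 4)*(c^2 + 4*c + 4) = (c - 1)*(c + 2)*(c + 4)*(c + 2)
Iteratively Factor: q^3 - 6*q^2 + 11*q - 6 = (q - 1)*(q^2 - 5*q + 6) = (q - 3)*(q - 1)*(q - 2)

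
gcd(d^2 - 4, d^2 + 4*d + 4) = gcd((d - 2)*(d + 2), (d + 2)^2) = d + 2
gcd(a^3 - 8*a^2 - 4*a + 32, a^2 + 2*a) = a + 2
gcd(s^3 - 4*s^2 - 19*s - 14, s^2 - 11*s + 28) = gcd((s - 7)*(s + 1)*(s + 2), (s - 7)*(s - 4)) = s - 7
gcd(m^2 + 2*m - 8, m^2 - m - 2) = m - 2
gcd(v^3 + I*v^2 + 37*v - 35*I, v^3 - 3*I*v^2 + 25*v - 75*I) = v - 5*I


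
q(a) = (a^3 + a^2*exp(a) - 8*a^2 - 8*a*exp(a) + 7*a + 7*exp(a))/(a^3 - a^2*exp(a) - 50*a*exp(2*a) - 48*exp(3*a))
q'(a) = (a^2*exp(a) + 3*a^2 - 6*a*exp(a) - 16*a - exp(a) + 7)/(a^3 - a^2*exp(a) - 50*a*exp(2*a) - 48*exp(3*a)) + (a^3 + a^2*exp(a) - 8*a^2 - 8*a*exp(a) + 7*a + 7*exp(a))*(a^2*exp(a) - 3*a^2 + 100*a*exp(2*a) + 2*a*exp(a) + 144*exp(3*a) + 50*exp(2*a))/(a^3 - a^2*exp(a) - 50*a*exp(2*a) - 48*exp(3*a))^2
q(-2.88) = 4.53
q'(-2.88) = 1.50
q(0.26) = -0.06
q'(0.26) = 0.22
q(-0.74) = -1.39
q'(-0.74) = 4.37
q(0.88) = -0.00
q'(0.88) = 0.03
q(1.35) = 0.00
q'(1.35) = 0.00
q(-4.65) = 3.03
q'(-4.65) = 0.49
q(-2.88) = 4.53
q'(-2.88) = 1.50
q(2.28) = 0.00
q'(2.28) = -0.00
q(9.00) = 0.00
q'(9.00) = 0.00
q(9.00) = 0.00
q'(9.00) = 0.00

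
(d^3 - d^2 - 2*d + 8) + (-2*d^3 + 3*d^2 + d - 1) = -d^3 + 2*d^2 - d + 7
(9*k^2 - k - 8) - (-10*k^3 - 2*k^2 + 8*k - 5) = 10*k^3 + 11*k^2 - 9*k - 3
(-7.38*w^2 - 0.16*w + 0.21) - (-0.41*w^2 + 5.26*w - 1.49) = -6.97*w^2 - 5.42*w + 1.7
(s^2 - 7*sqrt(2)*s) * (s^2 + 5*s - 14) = s^4 - 7*sqrt(2)*s^3 + 5*s^3 - 35*sqrt(2)*s^2 - 14*s^2 + 98*sqrt(2)*s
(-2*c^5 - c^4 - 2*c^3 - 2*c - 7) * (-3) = 6*c^5 + 3*c^4 + 6*c^3 + 6*c + 21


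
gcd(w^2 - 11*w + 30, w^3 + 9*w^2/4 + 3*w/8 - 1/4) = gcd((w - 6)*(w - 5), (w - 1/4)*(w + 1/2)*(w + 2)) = 1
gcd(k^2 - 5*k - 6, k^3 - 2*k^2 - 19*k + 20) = 1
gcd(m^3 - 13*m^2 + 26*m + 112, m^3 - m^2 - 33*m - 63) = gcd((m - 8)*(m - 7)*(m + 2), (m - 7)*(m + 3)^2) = m - 7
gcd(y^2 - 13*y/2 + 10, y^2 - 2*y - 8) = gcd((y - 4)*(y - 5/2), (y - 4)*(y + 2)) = y - 4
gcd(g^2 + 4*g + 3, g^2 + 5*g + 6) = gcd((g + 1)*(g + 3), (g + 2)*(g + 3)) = g + 3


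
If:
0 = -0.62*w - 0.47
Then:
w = -0.76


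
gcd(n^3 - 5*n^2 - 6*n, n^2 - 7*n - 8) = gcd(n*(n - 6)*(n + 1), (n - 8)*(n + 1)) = n + 1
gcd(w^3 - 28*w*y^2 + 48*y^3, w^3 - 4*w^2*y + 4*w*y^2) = -w + 2*y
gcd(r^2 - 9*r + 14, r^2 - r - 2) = r - 2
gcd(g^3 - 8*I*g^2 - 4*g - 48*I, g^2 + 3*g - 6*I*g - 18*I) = g - 6*I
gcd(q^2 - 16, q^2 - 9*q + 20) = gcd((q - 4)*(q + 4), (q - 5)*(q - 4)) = q - 4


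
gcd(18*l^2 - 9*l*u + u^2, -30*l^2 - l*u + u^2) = -6*l + u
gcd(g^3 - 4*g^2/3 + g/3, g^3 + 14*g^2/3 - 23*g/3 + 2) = g^2 - 4*g/3 + 1/3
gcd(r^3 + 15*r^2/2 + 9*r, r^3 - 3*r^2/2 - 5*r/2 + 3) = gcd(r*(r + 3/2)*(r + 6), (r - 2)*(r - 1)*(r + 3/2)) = r + 3/2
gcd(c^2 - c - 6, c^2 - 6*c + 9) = c - 3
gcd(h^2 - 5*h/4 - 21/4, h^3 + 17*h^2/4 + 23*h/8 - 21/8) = h + 7/4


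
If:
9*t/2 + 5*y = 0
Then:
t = -10*y/9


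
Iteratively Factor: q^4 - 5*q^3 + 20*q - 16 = (q - 2)*(q^3 - 3*q^2 - 6*q + 8) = (q - 2)*(q + 2)*(q^2 - 5*q + 4) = (q - 2)*(q - 1)*(q + 2)*(q - 4)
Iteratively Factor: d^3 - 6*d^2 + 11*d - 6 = (d - 2)*(d^2 - 4*d + 3) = (d - 3)*(d - 2)*(d - 1)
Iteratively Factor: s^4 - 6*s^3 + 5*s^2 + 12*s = (s + 1)*(s^3 - 7*s^2 + 12*s) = (s - 4)*(s + 1)*(s^2 - 3*s) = s*(s - 4)*(s + 1)*(s - 3)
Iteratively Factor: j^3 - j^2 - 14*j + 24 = (j - 2)*(j^2 + j - 12) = (j - 3)*(j - 2)*(j + 4)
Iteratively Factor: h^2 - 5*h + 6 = (h - 2)*(h - 3)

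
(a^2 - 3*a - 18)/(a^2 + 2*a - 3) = (a - 6)/(a - 1)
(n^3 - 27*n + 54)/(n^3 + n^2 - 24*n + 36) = (n - 3)/(n - 2)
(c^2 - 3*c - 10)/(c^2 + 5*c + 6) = (c - 5)/(c + 3)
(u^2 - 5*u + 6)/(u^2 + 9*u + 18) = (u^2 - 5*u + 6)/(u^2 + 9*u + 18)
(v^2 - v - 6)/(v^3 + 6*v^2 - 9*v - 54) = (v + 2)/(v^2 + 9*v + 18)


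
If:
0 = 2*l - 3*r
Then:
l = 3*r/2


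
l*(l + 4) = l^2 + 4*l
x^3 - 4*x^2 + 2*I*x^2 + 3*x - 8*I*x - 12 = (x - 4)*(x - I)*(x + 3*I)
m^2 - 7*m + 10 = (m - 5)*(m - 2)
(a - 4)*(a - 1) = a^2 - 5*a + 4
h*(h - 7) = h^2 - 7*h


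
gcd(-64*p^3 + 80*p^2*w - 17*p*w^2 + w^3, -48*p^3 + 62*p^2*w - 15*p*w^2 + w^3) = 8*p^2 - 9*p*w + w^2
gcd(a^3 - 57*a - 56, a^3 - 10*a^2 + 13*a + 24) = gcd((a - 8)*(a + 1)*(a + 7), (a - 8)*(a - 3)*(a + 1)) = a^2 - 7*a - 8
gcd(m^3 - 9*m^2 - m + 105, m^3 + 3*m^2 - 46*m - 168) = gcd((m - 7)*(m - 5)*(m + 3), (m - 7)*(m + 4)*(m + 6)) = m - 7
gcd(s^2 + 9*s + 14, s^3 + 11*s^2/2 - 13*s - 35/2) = s + 7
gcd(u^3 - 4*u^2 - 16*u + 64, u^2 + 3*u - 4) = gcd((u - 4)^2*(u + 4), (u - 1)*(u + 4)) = u + 4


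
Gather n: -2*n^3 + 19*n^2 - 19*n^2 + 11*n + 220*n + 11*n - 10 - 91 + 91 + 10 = -2*n^3 + 242*n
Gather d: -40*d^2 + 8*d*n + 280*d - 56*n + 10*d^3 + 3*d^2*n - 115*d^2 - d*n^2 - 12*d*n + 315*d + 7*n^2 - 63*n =10*d^3 + d^2*(3*n - 155) + d*(-n^2 - 4*n + 595) + 7*n^2 - 119*n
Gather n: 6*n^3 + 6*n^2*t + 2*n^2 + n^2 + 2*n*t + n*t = 6*n^3 + n^2*(6*t + 3) + 3*n*t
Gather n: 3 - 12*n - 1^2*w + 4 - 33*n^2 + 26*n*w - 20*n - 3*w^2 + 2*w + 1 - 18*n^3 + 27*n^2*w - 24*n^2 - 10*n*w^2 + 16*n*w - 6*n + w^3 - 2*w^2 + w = -18*n^3 + n^2*(27*w - 57) + n*(-10*w^2 + 42*w - 38) + w^3 - 5*w^2 + 2*w + 8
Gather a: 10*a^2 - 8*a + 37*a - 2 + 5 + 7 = 10*a^2 + 29*a + 10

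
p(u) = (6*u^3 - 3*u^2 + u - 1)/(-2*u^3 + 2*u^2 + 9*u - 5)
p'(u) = (6*u^2 - 4*u - 9)*(6*u^3 - 3*u^2 + u - 1)/(-2*u^3 + 2*u^2 + 9*u - 5)^2 + (18*u^2 - 6*u + 1)/(-2*u^3 + 2*u^2 + 9*u - 5) = (6*u^4 + 112*u^3 - 125*u^2 + 34*u + 4)/(4*u^6 - 8*u^5 - 32*u^4 + 56*u^3 + 61*u^2 - 90*u + 25)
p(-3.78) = -3.81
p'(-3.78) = -0.71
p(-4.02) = -3.66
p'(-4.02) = -0.54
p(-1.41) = 3.11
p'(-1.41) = -8.87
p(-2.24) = -11.66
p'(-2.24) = -33.41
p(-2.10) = -20.89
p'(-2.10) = -129.92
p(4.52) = -4.59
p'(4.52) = 0.89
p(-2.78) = -5.49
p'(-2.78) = -3.85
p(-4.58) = -3.43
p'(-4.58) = -0.31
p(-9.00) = -3.02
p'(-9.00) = -0.02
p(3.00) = -9.79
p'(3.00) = 12.71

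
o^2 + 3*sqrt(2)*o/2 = o*(o + 3*sqrt(2)/2)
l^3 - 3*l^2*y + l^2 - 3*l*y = l*(l + 1)*(l - 3*y)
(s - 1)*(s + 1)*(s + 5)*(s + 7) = s^4 + 12*s^3 + 34*s^2 - 12*s - 35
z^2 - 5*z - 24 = (z - 8)*(z + 3)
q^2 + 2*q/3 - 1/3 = (q - 1/3)*(q + 1)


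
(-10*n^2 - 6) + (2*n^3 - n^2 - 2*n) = 2*n^3 - 11*n^2 - 2*n - 6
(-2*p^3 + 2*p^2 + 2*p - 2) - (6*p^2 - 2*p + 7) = -2*p^3 - 4*p^2 + 4*p - 9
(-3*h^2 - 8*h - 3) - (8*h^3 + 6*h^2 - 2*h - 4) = -8*h^3 - 9*h^2 - 6*h + 1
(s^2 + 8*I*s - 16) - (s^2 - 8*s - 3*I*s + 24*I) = 8*s + 11*I*s - 16 - 24*I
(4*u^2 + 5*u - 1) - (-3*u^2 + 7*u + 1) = 7*u^2 - 2*u - 2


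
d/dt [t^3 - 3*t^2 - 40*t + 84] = 3*t^2 - 6*t - 40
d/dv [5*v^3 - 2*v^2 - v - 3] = 15*v^2 - 4*v - 1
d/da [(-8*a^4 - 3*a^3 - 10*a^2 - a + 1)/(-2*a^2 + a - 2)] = (32*a^5 - 18*a^4 + 58*a^3 + 6*a^2 + 44*a + 1)/(4*a^4 - 4*a^3 + 9*a^2 - 4*a + 4)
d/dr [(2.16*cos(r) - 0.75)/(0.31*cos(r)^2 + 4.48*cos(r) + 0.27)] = (0.6696*cos(r)^2 - 0.465*cos(r) - 3.9432)*sin(r)/(0.0961*cos(r)^4 + 2.7776*cos(r)^3 + 20.2378*cos(r)^2 + 2.4192*cos(r) + 0.0729)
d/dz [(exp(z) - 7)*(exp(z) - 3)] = 2*(exp(z) - 5)*exp(z)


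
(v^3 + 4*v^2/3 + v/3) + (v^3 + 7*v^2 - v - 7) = 2*v^3 + 25*v^2/3 - 2*v/3 - 7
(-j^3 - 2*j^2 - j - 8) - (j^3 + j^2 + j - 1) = -2*j^3 - 3*j^2 - 2*j - 7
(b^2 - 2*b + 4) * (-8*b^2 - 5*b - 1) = -8*b^4 + 11*b^3 - 23*b^2 - 18*b - 4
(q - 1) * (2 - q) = -q^2 + 3*q - 2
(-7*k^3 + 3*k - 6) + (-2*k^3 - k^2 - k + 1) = -9*k^3 - k^2 + 2*k - 5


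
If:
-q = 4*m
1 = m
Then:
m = 1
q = -4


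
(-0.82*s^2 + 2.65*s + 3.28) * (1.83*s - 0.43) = -1.5006*s^3 + 5.2021*s^2 + 4.8629*s - 1.4104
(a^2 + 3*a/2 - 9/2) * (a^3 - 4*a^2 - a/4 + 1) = a^5 - 5*a^4/2 - 43*a^3/4 + 149*a^2/8 + 21*a/8 - 9/2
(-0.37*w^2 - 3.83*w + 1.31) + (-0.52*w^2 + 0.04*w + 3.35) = -0.89*w^2 - 3.79*w + 4.66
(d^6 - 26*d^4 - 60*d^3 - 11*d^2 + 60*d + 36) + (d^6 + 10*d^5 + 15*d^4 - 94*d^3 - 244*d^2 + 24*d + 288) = 2*d^6 + 10*d^5 - 11*d^4 - 154*d^3 - 255*d^2 + 84*d + 324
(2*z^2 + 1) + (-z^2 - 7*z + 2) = z^2 - 7*z + 3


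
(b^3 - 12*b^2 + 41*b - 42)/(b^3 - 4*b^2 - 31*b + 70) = (b - 3)/(b + 5)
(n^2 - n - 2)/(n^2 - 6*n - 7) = (n - 2)/(n - 7)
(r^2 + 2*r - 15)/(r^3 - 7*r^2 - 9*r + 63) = (r + 5)/(r^2 - 4*r - 21)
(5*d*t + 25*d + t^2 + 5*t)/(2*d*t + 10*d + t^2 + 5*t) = (5*d + t)/(2*d + t)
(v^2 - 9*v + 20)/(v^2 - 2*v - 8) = (v - 5)/(v + 2)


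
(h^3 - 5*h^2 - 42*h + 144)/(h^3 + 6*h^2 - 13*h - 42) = (h^2 - 2*h - 48)/(h^2 + 9*h + 14)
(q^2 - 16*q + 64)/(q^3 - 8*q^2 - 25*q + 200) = (q - 8)/(q^2 - 25)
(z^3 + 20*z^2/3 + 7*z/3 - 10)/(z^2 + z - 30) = (3*z^2 + 2*z - 5)/(3*(z - 5))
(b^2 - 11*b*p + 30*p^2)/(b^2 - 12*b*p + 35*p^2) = (-b + 6*p)/(-b + 7*p)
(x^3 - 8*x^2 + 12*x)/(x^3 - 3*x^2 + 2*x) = (x - 6)/(x - 1)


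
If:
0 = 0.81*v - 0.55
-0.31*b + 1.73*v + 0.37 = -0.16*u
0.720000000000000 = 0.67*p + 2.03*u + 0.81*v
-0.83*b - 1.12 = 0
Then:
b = -1.35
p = 37.43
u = -12.27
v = 0.68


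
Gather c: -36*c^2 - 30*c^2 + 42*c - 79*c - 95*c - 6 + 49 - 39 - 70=-66*c^2 - 132*c - 66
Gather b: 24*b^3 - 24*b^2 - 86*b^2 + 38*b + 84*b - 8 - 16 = 24*b^3 - 110*b^2 + 122*b - 24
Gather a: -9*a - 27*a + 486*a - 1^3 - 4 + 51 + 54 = 450*a + 100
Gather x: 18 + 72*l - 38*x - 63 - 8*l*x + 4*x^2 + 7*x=72*l + 4*x^2 + x*(-8*l - 31) - 45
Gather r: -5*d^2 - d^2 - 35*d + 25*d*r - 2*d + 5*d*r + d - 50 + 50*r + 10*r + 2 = -6*d^2 - 36*d + r*(30*d + 60) - 48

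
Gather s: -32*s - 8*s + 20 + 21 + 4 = 45 - 40*s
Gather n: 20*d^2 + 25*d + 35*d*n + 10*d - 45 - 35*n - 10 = 20*d^2 + 35*d + n*(35*d - 35) - 55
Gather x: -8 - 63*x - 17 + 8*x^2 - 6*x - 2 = 8*x^2 - 69*x - 27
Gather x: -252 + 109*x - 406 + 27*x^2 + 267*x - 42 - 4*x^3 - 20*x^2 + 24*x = -4*x^3 + 7*x^2 + 400*x - 700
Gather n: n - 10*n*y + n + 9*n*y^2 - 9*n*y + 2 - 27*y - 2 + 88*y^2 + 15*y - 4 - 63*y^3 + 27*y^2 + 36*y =n*(9*y^2 - 19*y + 2) - 63*y^3 + 115*y^2 + 24*y - 4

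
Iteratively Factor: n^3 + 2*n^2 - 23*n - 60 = (n + 4)*(n^2 - 2*n - 15) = (n + 3)*(n + 4)*(n - 5)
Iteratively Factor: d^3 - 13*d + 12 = (d + 4)*(d^2 - 4*d + 3) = (d - 1)*(d + 4)*(d - 3)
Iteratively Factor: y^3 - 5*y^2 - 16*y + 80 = (y - 5)*(y^2 - 16) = (y - 5)*(y + 4)*(y - 4)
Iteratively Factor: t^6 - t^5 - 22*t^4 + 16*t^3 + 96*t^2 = (t - 4)*(t^5 + 3*t^4 - 10*t^3 - 24*t^2) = (t - 4)*(t + 4)*(t^4 - t^3 - 6*t^2) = (t - 4)*(t + 2)*(t + 4)*(t^3 - 3*t^2) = (t - 4)*(t - 3)*(t + 2)*(t + 4)*(t^2) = t*(t - 4)*(t - 3)*(t + 2)*(t + 4)*(t)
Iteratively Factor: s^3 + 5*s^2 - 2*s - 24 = (s + 3)*(s^2 + 2*s - 8) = (s - 2)*(s + 3)*(s + 4)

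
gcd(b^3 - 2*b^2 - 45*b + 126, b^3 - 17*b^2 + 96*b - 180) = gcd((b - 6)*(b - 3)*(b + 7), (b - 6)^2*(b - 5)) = b - 6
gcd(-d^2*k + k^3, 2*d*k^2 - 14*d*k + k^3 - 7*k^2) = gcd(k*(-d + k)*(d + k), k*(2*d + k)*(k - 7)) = k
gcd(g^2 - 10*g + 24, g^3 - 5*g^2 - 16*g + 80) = g - 4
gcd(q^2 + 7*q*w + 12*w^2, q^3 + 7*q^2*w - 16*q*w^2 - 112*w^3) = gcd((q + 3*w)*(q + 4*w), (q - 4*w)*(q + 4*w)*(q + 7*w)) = q + 4*w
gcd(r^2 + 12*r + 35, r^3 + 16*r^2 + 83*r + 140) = r^2 + 12*r + 35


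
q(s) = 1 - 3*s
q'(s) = -3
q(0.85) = -1.55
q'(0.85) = -3.00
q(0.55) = -0.65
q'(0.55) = -3.00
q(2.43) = -6.29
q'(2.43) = -3.00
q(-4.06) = 13.18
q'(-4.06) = -3.00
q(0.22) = 0.34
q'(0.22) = -3.00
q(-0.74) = 3.22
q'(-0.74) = -3.00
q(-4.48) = 14.44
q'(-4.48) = -3.00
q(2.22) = -5.66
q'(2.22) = -3.00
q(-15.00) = 46.00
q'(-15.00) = -3.00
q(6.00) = -17.00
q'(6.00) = -3.00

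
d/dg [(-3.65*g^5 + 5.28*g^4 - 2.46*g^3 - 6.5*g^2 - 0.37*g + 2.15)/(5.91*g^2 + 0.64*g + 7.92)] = (-64.7145*g^6 + 53.0656*g^5 - 148.941*g^4 + 164.1216*g^3 - 60.4229*g^2 - 128.373*g - 4.3064)/(34.9281*g^4 + 7.5648*g^3 + 94.024*g^2 + 10.1376*g + 62.7264)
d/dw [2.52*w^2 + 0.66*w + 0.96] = 5.04*w + 0.66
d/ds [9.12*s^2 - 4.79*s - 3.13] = 18.24*s - 4.79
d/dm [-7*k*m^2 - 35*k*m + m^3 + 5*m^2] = -14*k*m - 35*k + 3*m^2 + 10*m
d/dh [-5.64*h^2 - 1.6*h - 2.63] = -11.28*h - 1.6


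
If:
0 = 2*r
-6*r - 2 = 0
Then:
No Solution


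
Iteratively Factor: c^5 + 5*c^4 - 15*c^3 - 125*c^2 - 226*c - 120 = (c + 1)*(c^4 + 4*c^3 - 19*c^2 - 106*c - 120) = (c + 1)*(c + 4)*(c^3 - 19*c - 30) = (c + 1)*(c + 3)*(c + 4)*(c^2 - 3*c - 10) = (c - 5)*(c + 1)*(c + 3)*(c + 4)*(c + 2)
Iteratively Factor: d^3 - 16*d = (d + 4)*(d^2 - 4*d) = (d - 4)*(d + 4)*(d)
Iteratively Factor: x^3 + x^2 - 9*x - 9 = (x - 3)*(x^2 + 4*x + 3) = (x - 3)*(x + 3)*(x + 1)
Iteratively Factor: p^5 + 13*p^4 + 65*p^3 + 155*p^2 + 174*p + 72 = (p + 2)*(p^4 + 11*p^3 + 43*p^2 + 69*p + 36) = (p + 2)*(p + 4)*(p^3 + 7*p^2 + 15*p + 9) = (p + 2)*(p + 3)*(p + 4)*(p^2 + 4*p + 3) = (p + 1)*(p + 2)*(p + 3)*(p + 4)*(p + 3)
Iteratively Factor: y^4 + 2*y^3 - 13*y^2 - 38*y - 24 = (y + 1)*(y^3 + y^2 - 14*y - 24) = (y + 1)*(y + 3)*(y^2 - 2*y - 8) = (y + 1)*(y + 2)*(y + 3)*(y - 4)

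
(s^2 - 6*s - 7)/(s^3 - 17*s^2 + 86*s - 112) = (s + 1)/(s^2 - 10*s + 16)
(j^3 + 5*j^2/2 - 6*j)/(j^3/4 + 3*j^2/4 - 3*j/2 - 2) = 2*j*(2*j - 3)/(j^2 - j - 2)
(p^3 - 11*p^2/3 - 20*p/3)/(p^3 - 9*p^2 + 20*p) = (p + 4/3)/(p - 4)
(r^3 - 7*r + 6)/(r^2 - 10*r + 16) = (r^2 + 2*r - 3)/(r - 8)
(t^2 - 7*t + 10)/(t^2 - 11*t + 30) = (t - 2)/(t - 6)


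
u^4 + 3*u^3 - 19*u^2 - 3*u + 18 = (u - 3)*(u - 1)*(u + 1)*(u + 6)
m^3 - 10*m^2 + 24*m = m*(m - 6)*(m - 4)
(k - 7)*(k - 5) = k^2 - 12*k + 35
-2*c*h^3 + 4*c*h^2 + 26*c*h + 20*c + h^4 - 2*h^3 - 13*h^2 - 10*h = (-2*c + h)*(h - 5)*(h + 1)*(h + 2)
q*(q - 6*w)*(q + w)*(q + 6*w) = q^4 + q^3*w - 36*q^2*w^2 - 36*q*w^3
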